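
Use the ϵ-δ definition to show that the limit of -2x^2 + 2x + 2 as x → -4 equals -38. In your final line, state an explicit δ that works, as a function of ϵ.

δ = min(1, ϵ/20)

Fix ϵ > 0. We want δ > 0 such that 0 < |x + 4| < δ implies |(-2x^2 + 2x + 2) + 38| < ϵ.
(-2x^2 + 2x + 2) + 38 = -2x^2 + 2x + 40 = (x + 4)(-2x + 10).
So |(-2x^2 + 2x + 2) + 38| = |x + 4|·|-2x + 10|.
Require δ ≤ 1. Then |x + 4| < 1 gives |x| < 5, and by the triangle inequality |-2x + 10| ≤ 2·5 + 10 = 20.
Hence |(-2x^2 + 2x + 2) + 38| ≤ 20|x + 4| < ϵ provided |x + 4| < ϵ/20.
Take δ = min(1, ϵ/20). Then 0 < |x + 4| < δ gives both |x + 4| < 1 and |x + 4| < ϵ/20, so |(-2x^2 + 2x + 2) + 38| < ϵ.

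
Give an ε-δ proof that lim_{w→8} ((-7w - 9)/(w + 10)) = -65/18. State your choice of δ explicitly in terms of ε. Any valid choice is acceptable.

Let ε > 0. We want δ > 0 with 0 < |w − 8| < δ ⇒ |(-7w - 9)/(w + 10) + 65/18| < ε.
Combining over a common denominator, (-7w - 9)/(w + 10) + 65/18 = [(-7w - 9)·18 − (-65)·(w + 10)] / [18·(w + 10)] = -61(w − 8) / (18(w + 10)).
So |(-7w - 9)/(w + 10) + 65/18| = 61|w − 8| / (18·|w + 10|).
Restrict δ ≤ 9. Then |w − 8| < 9 gives |w + 10| = |(w − 8) + 18| ≥ 18 − 9 = 9.
Hence |(-7w - 9)/(w + 10) + 65/18| < 61|w − 8|/(18·9) = (61/162)|w − 8|, which is < ε once |w − 8| < (162/61)ε.
Take δ = min(9, (162/61)ε). Then 0 < |w − 8| < δ forces both bounds, so |(-7w - 9)/(w + 10) + 65/18| < ε.

δ = min(9, (162/61)ε)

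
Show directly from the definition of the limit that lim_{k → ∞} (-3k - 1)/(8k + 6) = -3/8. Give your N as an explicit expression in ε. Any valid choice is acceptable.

N = (5/32)/ε

Suppose ε > 0. For k ≥ 1, |(-3k - 1)/(8k + 6) + 3/8| = |10|/(8(8k + 6)) = 10/(8(8k + 6)).
Since 8k + 6 ≥ 8k for k ≥ 1, this is ≤ 10/(8·8k) = (5/32)/k.
So |(-3k - 1)/(8k + 6) + 3/8| < ε whenever k > (5/32)/ε.
Take N = (5/32)/ε. If k > N then |(-3k - 1)/(8k + 6) + 3/8| ≤ (5/32)/k < ε.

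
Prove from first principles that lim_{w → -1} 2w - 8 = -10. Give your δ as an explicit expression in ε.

Let ε > 0. We need δ > 0 so that 0 < |w + 1| < δ implies |(2w - 8) + 10| < ε.
|(2w - 8) + 10| = |2w + 2| = 2|w + 1|.
So 2|w + 1| < ε exactly when |w + 1| < ε/2.
Take δ = ε/2. If 0 < |w + 1| < δ then |(2w - 8) + 10| = 2|w + 1| < 2·(ε/2) = ε.

δ = ε/2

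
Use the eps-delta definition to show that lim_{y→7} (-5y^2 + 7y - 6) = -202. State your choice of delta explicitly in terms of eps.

Let eps > 0. We want delta > 0 such that 0 < |y − 7| < delta implies |(-5y^2 + 7y - 6) + 202| < eps.
(-5y^2 + 7y - 6) + 202 = -5y^2 + 7y + 196 = (y − 7)(-5y - 28).
So |(-5y^2 + 7y - 6) + 202| = |y − 7|·|-5y - 28|.
Assume first that |y − 7| < 1, so |y| < 8. Then |-5y - 28| ≤ 5·8 + 28 = 68.
Hence |(-5y^2 + 7y - 6) + 202| ≤ 68|y − 7| < eps provided |y − 7| < eps/68.
Take delta = min(1, eps/68). Then 0 < |y − 7| < delta gives both |y − 7| < 1 and |y − 7| < eps/68, so |(-5y^2 + 7y - 6) + 202| < eps.

delta = min(1, eps/68)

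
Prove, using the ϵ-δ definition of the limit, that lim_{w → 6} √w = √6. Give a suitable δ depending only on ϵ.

δ = min(6, √6·ϵ)

Fix ϵ > 0. We want δ > 0 such that 0 < |w − 6| < δ implies |√w − √6| < ϵ.
Rationalise: √w − √6 = (w − 6)/(√w + √6), so |√w − √6| = |w − 6|/(√w + √6).
Restrict δ ≤ 6 so that |w − 6| < 6 forces w > 0, and then √w + √6 > √6.
Hence |√w − √6| < |w − 6|/√6, which is < ϵ once |w − 6| < √6·ϵ.
Take δ = min(6, √6·ϵ). If 0 < |w − 6| < δ then w > 0 and |√w − √6| < |w − 6|/√6 < ϵ.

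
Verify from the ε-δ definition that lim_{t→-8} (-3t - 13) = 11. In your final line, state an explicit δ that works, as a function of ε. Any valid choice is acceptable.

Let ε > 0. We need δ > 0 so that 0 < |t + 8| < δ implies |(-3t - 13) − 11| < ε.
|(-3t - 13) − 11| = |-3t - 24| = 3|t + 8|.
So 3|t + 8| < ε exactly when |t + 8| < ε/3.
Take δ = ε/3. If 0 < |t + 8| < δ then |(-3t - 13) − 11| = 3|t + 8| < 3·(ε/3) = ε.

δ = ε/3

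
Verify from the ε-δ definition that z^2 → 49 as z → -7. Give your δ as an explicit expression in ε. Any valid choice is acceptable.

δ = min(1, ε/15)

Let ε > 0. We seek δ > 0 with 0 < |z + 7| < δ ⇒ |z^2 − 49| < ε.
Factor: z^2 − 49 = (z + 7)(z - 7), so |z^2 − 49| = |z + 7|·|z - 7|.
Restrict δ ≤ 1. Then |z + 7| < 1 gives |z| < 8, so by the triangle inequality |z - 7| ≤ 8 + 7 = 15.
Hence |z^2 − 49| ≤ 15|z + 7|, which is < ε once |z + 7| < ε/15.
Take δ = min(1, ε/15). If 0 < |z + 7| < δ then both bounds hold and |z^2 − 49| ≤ 15|z + 7| < 15·(ε/15) = ε.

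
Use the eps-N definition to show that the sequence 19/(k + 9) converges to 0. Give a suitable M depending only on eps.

M = 19/eps

Let eps > 0 be given. For k ≥ 1, |19/(k + 9) − 0| = 19/(k + 9) ≤ 19/k.
We need 19/k < eps, i.e. k > 19/eps.
Take M = 19/eps. If k > M then |19/(k + 9)| ≤ 19/k < eps.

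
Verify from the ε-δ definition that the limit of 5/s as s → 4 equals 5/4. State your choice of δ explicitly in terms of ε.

Suppose ε > 0. We seek δ > 0 such that 0 < |s − 4| < δ implies |5/s − (5/4)| < ε.
|5/s − (5/4)| = 5·|4 − s|/(4·|s|) = 5|s − 4|/(4|s|).
Require δ ≤ 2 so that |s| > 4 − 2 = 2, hence 4|s| > 8.
Then |5/s − (5/4)| < 5|s − 4|/8, which is < ε when |s − 4| < (8/5)ε.
Take δ = min(2, (8/5)ε). Then 0 < |s − 4| < δ gives both |s − 4| < 2 and |s − 4| < (8/5)ε, so |5/s − (5/4)| < ε.

δ = min(2, (8/5)ε)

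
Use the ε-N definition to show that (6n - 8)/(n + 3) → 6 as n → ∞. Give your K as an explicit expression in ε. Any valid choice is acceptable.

K = 26/ε

Suppose ε > 0. For n ≥ 1, |(6n - 8)/(n + 3) − 6| = |-26|/((n + 3)) = 26/((n + 3)).
Since n + 3 ≥ n for n ≥ 1, this is ≤ 26/(n) = 26/n.
So |(6n - 8)/(n + 3) − 6| < ε whenever n > 26/ε.
Take K = 26/ε. If n > K then |(6n - 8)/(n + 3) − 6| ≤ 26/n < ε.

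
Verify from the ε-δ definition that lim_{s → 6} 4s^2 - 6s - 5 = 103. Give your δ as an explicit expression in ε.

Suppose ε > 0. We want δ > 0 such that 0 < |s − 6| < δ implies |(4s^2 - 6s - 5) − 103| < ε.
(4s^2 - 6s - 5) − 103 = 4s^2 - 6s - 108 = (s − 6)(4s + 18).
So |(4s^2 - 6s - 5) − 103| = |s − 6|·|4s + 18|.
Assume first that |s − 6| < 1, so |s| < 7. Then |4s + 18| ≤ 4·7 + 18 = 46.
Hence |(4s^2 - 6s - 5) − 103| ≤ 46|s − 6| < ε provided |s − 6| < ε/46.
Take δ = min(1, ε/46). Then 0 < |s − 6| < δ gives both |s − 6| < 1 and |s − 6| < ε/46, so |(4s^2 - 6s - 5) − 103| < ε.

δ = min(1, ε/46)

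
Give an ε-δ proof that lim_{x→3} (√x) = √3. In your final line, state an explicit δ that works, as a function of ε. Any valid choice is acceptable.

δ = min(3, √3·ε)

Suppose ε > 0. We want δ > 0 such that 0 < |x − 3| < δ implies |√x − √3| < ε.
Rationalise: √x − √3 = (x − 3)/(√x + √3), so |√x − √3| = |x − 3|/(√x + √3).
Restrict δ ≤ 3 so that |x − 3| < 3 forces x > 0, and then √x + √3 > √3.
Hence |√x − √3| < |x − 3|/√3, which is < ε once |x − 3| < √3·ε.
Take δ = min(3, √3·ε). If 0 < |x − 3| < δ then x > 0 and |√x − √3| < |x − 3|/√3 < ε.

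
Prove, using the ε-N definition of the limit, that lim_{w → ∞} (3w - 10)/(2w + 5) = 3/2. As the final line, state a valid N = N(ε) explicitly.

N = (35/4)/ε

Fix ε > 0. We seek N > 0 such that w > N implies |(3w - 10)/(2w + 5) − (3/2)| < ε.
(3w - 10)/(2w + 5) − (3/2) = (2(3w - 10) − 3(2w + 5)) / (2(2w + 5)) = -35/(2(2w + 5)).
For w > 0 we have 2w + 5 > 2w, so |(3w - 10)/(2w + 5) − (3/2)| = 35/(2(2w + 5)) < 35/(2·2w) = (35/4)/w.
Thus |(3w - 10)/(2w + 5) − (3/2)| < ε whenever w > (35/4)/ε.
Take N = (35/4)/ε. If w > N then |(3w - 10)/(2w + 5) − (3/2)| < (35/4)/w < ε.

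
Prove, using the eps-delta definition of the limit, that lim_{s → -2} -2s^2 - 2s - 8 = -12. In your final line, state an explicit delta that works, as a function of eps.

delta = min(2, eps/10)

Fix eps > 0. We want delta > 0 such that 0 < |s + 2| < delta implies |(-2s^2 - 2s - 8) + 12| < eps.
(-2s^2 - 2s - 8) + 12 = -2s^2 - 2s + 4 = (s + 2)(-2s + 2).
So |(-2s^2 - 2s - 8) + 12| = |s + 2|·|-2s + 2|.
Assume first that |s + 2| < 2, so |s| < 4. Then |-2s + 2| ≤ 2·4 + 2 = 10.
Hence |(-2s^2 - 2s - 8) + 12| ≤ 10|s + 2| < eps provided |s + 2| < eps/10.
Take delta = min(2, eps/10). Then 0 < |s + 2| < delta gives both |s + 2| < 2 and |s + 2| < eps/10, so |(-2s^2 - 2s - 8) + 12| < eps.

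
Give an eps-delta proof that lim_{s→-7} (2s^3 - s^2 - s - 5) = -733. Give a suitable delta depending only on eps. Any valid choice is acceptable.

Fix eps > 0. We want delta > 0 such that 0 < |s + 7| < delta implies |(2s^3 - s^2 - s - 5) + 733| < eps.
(2s^3 - s^2 - s - 5) + 733 = 2s^3 - s^2 - s + 728 = (s + 7)(2s^2 - 15s + 104).
So |(2s^3 - s^2 - s - 5) + 733| = |s + 7|·|2s^2 - 15s + 104|.
Assume first that |s + 7| < 1, so |s| < 8. Then |2s^2 - 15s + 104| ≤ 2·8^2 + 15·8 + 104 = 352.
Hence |(2s^3 - s^2 - s - 5) + 733| ≤ 352|s + 7| < eps provided |s + 7| < eps/352.
Take delta = min(1, eps/352). Then 0 < |s + 7| < delta gives both |s + 7| < 1 and |s + 7| < eps/352, so |(2s^3 - s^2 - s - 5) + 733| < eps.

delta = min(1, eps/352)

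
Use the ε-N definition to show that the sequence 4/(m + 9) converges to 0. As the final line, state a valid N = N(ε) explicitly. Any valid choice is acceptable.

Suppose ε > 0. For m ≥ 1, |4/(m + 9) − 0| = 4/(m + 9) ≤ 4/m.
We need 4/m < ε, i.e. m > 4/ε.
Take N = 4/ε. If m > N then |4/(m + 9)| ≤ 4/m < ε.

N = 4/ε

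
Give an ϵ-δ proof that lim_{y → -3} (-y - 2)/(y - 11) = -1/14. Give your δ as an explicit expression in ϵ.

δ = min(7, (98/13)ϵ)

Let ϵ > 0. We want δ > 0 with 0 < |y + 3| < δ ⇒ |(-y - 2)/(y - 11) + 1/14| < ϵ.
Combining over a common denominator, (-y - 2)/(y - 11) + 1/14 = [(-y - 2)·(-14) − 1·(y - 11)] / [(-14)·(y - 11)] = 13(y + 3) / ((-14)(y - 11)).
So |(-y - 2)/(y - 11) + 1/14| = 13|y + 3| / (14·|y − 11|).
Restrict δ ≤ 7. Then |y + 3| < 7 gives |y − 11| = |(y + 3) + (-14)| ≥ 14 − 7 = 7.
Hence |(-y - 2)/(y - 11) + 1/14| < 13|y + 3|/(14·7) = (13/98)|y + 3|, which is < ϵ once |y + 3| < (98/13)ϵ.
Take δ = min(7, (98/13)ϵ). Then 0 < |y + 3| < δ forces both bounds, so |(-y - 2)/(y - 11) + 1/14| < ϵ.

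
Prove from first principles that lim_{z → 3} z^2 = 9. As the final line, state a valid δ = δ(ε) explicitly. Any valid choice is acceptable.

δ = min(2, ε/8)

Suppose ε > 0. We seek δ > 0 with 0 < |z − 3| < δ ⇒ |z^2 − 9| < ε.
Factor: z^2 − 9 = (z − 3)(z + 3), so |z^2 − 9| = |z − 3|·|z + 3|.
Restrict δ ≤ 2. Then |z − 3| < 2 gives |z| < 5, so by the triangle inequality |z + 3| ≤ 5 + 3 = 8.
Hence |z^2 − 9| ≤ 8|z − 3|, which is < ε once |z − 3| < ε/8.
Take δ = min(2, ε/8). If 0 < |z − 3| < δ then both bounds hold and |z^2 − 9| ≤ 8|z − 3| < 8·(ε/8) = ε.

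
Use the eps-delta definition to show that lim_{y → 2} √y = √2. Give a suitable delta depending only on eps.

Let eps > 0 be given. We want delta > 0 such that 0 < |y − 2| < delta implies |√y − √2| < eps.
Multiplying by the conjugate, |√y − √2| = |y − 2|/(√y + √2).
Restrict delta ≤ 2 so that |y − 2| < 2 forces y > 0, and then √y + √2 > √2.
Hence |√y − √2| < |y − 2|/√2, which is < eps once |y − 2| < √2·eps.
Take delta = min(2, √2·eps). If 0 < |y − 2| < delta then y > 0 and |√y − √2| < |y − 2|/√2 < eps.

delta = min(2, √2·eps)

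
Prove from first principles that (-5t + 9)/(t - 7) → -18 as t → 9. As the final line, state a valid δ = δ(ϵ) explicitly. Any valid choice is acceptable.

δ = min(1, (1/13)ϵ)

Fix ϵ > 0. We want δ > 0 with 0 < |t − 9| < δ ⇒ |(-5t + 9)/(t - 7) + 18| < ϵ.
Combining over a common denominator, (-5t + 9)/(t - 7) + 18 = [(-5t + 9)·2 − (-36)·(t - 7)] / [2·(t - 7)] = 26(t − 9) / (2(t - 7)).
So |(-5t + 9)/(t - 7) + 18| = 26|t − 9| / (2·|t − 7|).
Restrict δ ≤ 1. Then |t − 9| < 1 gives |t − 7| = |(t − 9) + 2| ≥ 2 − 1 = 1.
Hence |(-5t + 9)/(t - 7) + 18| < 26|t − 9|/(2·1) = 13|t − 9|, which is < ϵ once |t − 9| < (1/13)ϵ.
Take δ = min(1, (1/13)ϵ). Then 0 < |t − 9| < δ forces both bounds, so |(-5t + 9)/(t - 7) + 18| < ϵ.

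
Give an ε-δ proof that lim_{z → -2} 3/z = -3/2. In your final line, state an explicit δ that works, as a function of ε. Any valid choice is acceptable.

δ = min(1, (2/3)ε)

Let ε > 0. We seek δ > 0 such that 0 < |z + 2| < δ implies |3/z + 3/2| < ε.
|3/z + 3/2| = 3·|-2 − z|/(2·|z|) = 3|z + 2|/(2|z|).
Require δ ≤ 1 so that |z| > 2 − 1 = 1, hence 2|z| > 2.
Then |3/z + 3/2| < 3|z + 2|/2, which is < ε when |z + 2| < (2/3)ε.
Take δ = min(1, (2/3)ε). Then 0 < |z + 2| < δ gives both |z + 2| < 1 and |z + 2| < (2/3)ε, so |3/z + 3/2| < ε.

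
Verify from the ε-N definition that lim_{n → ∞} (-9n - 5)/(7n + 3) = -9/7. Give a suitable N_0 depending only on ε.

Let ε > 0. For n ≥ 1, |(-9n - 5)/(7n + 3) + 9/7| = |-8|/(7(7n + 3)) = 8/(7(7n + 3)).
Since 7n + 3 ≥ 7n for n ≥ 1, this is ≤ 8/(7·7n) = (8/49)/n.
So |(-9n - 5)/(7n + 3) + 9/7| < ε whenever n > (8/49)/ε.
Take N_0 = (8/49)/ε. If n > N_0 then |(-9n - 5)/(7n + 3) + 9/7| ≤ (8/49)/n < ε.

N_0 = (8/49)/ε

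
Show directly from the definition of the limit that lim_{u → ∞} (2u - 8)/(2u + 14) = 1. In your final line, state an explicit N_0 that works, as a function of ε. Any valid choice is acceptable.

N_0 = 11/ε

Suppose ε > 0. We seek N_0 > 0 such that u > N_0 implies |(2u - 8)/(2u + 14) − 1| < ε.
(2u - 8)/(2u + 14) − 1 = (2(2u - 8) − 2(2u + 14)) / (2(2u + 14)) = -44/(2(2u + 14)).
For u > 0 we have 2u + 14 > 2u, so |(2u - 8)/(2u + 14) − 1| = 44/(2(2u + 14)) < 44/(2·2u) = 11/u.
Thus |(2u - 8)/(2u + 14) − 1| < ε whenever u > 11/ε.
Take N_0 = 11/ε. If u > N_0 then |(2u - 8)/(2u + 14) − 1| < 11/u < ε.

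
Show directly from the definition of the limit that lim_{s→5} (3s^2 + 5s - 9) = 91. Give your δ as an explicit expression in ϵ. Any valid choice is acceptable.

Let ϵ > 0. We want δ > 0 such that 0 < |s − 5| < δ implies |(3s^2 + 5s - 9) − 91| < ϵ.
(3s^2 + 5s - 9) − 91 = 3s^2 + 5s - 100 = (s − 5)(3s + 20).
So |(3s^2 + 5s - 9) − 91| = |s − 5|·|3s + 20|.
Require δ ≤ 1. Then |s − 5| < 1 gives |s| < 6, and by the triangle inequality |3s + 20| ≤ 3·6 + 20 = 38.
Hence |(3s^2 + 5s - 9) − 91| ≤ 38|s − 5| < ϵ provided |s − 5| < ϵ/38.
Take δ = min(1, ϵ/38). Then 0 < |s − 5| < δ gives both |s − 5| < 1 and |s − 5| < ϵ/38, so |(3s^2 + 5s - 9) − 91| < ϵ.

δ = min(1, ϵ/38)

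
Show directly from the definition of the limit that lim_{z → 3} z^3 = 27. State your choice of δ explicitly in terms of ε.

Let ε > 0 be given. We seek δ > 0 with 0 < |z − 3| < δ ⇒ |z^3 − 27| < ε.
Factor: z^3 − 27 = (z − 3)(z^2 + 3z + 9), so |z^3 − 27| = |z − 3|·|z^2 + 3z + 9|.
Restrict δ ≤ 1. Then |z − 3| < 1 gives |z| < 4, so by the triangle inequality |z^2 + 3z + 9| ≤ 4^2 + 3·4 + 9 = 37.
Hence |z^3 − 27| ≤ 37|z − 3|, which is < ε once |z − 3| < ε/37.
Take δ = min(1, ε/37). If 0 < |z − 3| < δ then both bounds hold and |z^3 − 27| ≤ 37|z − 3| < 37·(ε/37) = ε.

δ = min(1, ε/37)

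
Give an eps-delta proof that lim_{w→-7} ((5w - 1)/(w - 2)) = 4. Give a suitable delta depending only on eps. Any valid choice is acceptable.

Let eps > 0 be given. We want delta > 0 with 0 < |w + 7| < delta ⇒ |(5w - 1)/(w - 2) − 4| < eps.
Combining over a common denominator, (5w - 1)/(w - 2) − 4 = [(5w - 1)·(-9) − (-36)·(w - 2)] / [(-9)·(w - 2)] = -9(w + 7) / ((-9)(w - 2)).
So |(5w - 1)/(w - 2) − 4| = 9|w + 7| / (9·|w − 2|).
Require delta ≤ 9/2, so |w − 2| ≥ |-9| − |w + 7| > 9 − 9/2 = 9/2.
Hence |(5w - 1)/(w - 2) − 4| < 9|w + 7|/(9·(9/2)) = (2/9)|w + 7|, which is < eps once |w + 7| < (9/2)eps.
Take delta = min(9/2, (9/2)eps). Then 0 < |w + 7| < delta forces both bounds, so |(5w - 1)/(w - 2) − 4| < eps.

delta = min(9/2, (9/2)eps)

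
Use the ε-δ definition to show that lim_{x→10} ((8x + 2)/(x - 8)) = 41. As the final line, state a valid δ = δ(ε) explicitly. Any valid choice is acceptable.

δ = min(1, (1/33)ε)

Fix ε > 0. We want δ > 0 with 0 < |x − 10| < δ ⇒ |(8x + 2)/(x - 8) − 41| < ε.
Combining over a common denominator, (8x + 2)/(x - 8) − 41 = [(8x + 2)·2 − 82·(x - 8)] / [2·(x - 8)] = -66(x − 10) / (2(x - 8)).
So |(8x + 2)/(x - 8) − 41| = 66|x − 10| / (2·|x − 8|).
Require δ ≤ 1, so |x − 8| ≥ |2| − |x − 10| > 2 − 1 = 1.
Hence |(8x + 2)/(x - 8) − 41| < 66|x − 10|/(2·1) = 33|x − 10|, which is < ε once |x − 10| < (1/33)ε.
Take δ = min(1, (1/33)ε). Then 0 < |x − 10| < δ forces both bounds, so |(8x + 2)/(x - 8) − 41| < ε.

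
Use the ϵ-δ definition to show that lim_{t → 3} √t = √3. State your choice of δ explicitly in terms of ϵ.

Suppose ϵ > 0. We want δ > 0 such that 0 < |t − 3| < δ implies |√t − √3| < ϵ.
Rationalise: √t − √3 = (t − 3)/(√t + √3), so |√t − √3| = |t − 3|/(√t + √3).
Restrict δ ≤ 3 so that |t − 3| < 3 forces t > 0, and then √t + √3 > √3.
Hence |√t − √3| < |t − 3|/√3, which is < ϵ once |t − 3| < √3·ϵ.
Take δ = min(3, √3·ϵ). If 0 < |t − 3| < δ then t > 0 and |√t − √3| < |t − 3|/√3 < ϵ.

δ = min(3, √3·ϵ)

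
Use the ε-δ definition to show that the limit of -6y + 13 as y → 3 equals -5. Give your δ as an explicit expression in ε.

δ = ε/6

Suppose ε > 0. We need δ > 0 so that 0 < |y − 3| < δ implies |(-6y + 13) + 5| < ε.
|(-6y + 13) + 5| = |-6y + 18| = 6|y − 3|.
Thus it suffices that |y − 3| < ε/6.
Choosing δ = ε/6 gives |(-6y + 13) + 5| = 6|y − 3| < ε whenever |y − 3| < δ.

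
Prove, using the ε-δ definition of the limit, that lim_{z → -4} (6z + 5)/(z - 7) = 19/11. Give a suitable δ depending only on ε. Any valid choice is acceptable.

δ = min(11/2, (121/94)ε)

Suppose ε > 0. We want δ > 0 with 0 < |z + 4| < δ ⇒ |(6z + 5)/(z - 7) − (19/11)| < ε.
Combining over a common denominator, (6z + 5)/(z - 7) − (19/11) = [(6z + 5)·(-11) − (-19)·(z - 7)] / [(-11)·(z - 7)] = -47(z + 4) / ((-11)(z - 7)).
So |(6z + 5)/(z - 7) − (19/11)| = 47|z + 4| / (11·|z − 7|).
Restrict δ ≤ 11/2. Then |z + 4| < 11/2 gives |z − 7| = |(z + 4) + (-11)| ≥ 11 − 11/2 = 11/2.
Hence |(6z + 5)/(z - 7) − (19/11)| < 47|z + 4|/(11·(11/2)) = (94/121)|z + 4|, which is < ε once |z + 4| < (121/94)ε.
Take δ = min(11/2, (121/94)ε). Then 0 < |z + 4| < δ forces both bounds, so |(6z + 5)/(z - 7) − (19/11)| < ε.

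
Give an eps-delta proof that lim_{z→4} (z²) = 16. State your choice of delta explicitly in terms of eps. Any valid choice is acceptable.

Suppose eps > 0. We seek delta > 0 with 0 < |z − 4| < delta ⇒ |z² − 16| < eps.
Factor: z² − 16 = (z − 4)(z + 4), so |z² − 16| = |z − 4|·|z + 4|.
Restrict delta ≤ 1. Then |z − 4| < 1 gives |z| < 5, so by the triangle inequality |z + 4| ≤ 5 + 4 = 9.
Hence |z² − 16| ≤ 9|z − 4|, which is < eps once |z − 4| < eps/9.
Take delta = min(1, eps/9). If 0 < |z − 4| < delta then both bounds hold and |z² − 16| ≤ 9|z − 4| < 9·(eps/9) = eps.

delta = min(1, eps/9)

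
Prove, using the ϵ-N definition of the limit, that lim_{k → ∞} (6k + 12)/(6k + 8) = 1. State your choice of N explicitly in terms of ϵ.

N = (2/3)/ϵ

Fix ϵ > 0. For k ≥ 1, |(6k + 12)/(6k + 8) − 1| = |24|/(6(6k + 8)) = 24/(6(6k + 8)).
Since 6k + 8 ≥ 6k for k ≥ 1, this is ≤ 24/(6·6k) = (2/3)/k.
So |(6k + 12)/(6k + 8) − 1| < ϵ whenever k > (2/3)/ϵ.
Take N = (2/3)/ϵ. If k > N then |(6k + 12)/(6k + 8) − 1| ≤ (2/3)/k < ϵ.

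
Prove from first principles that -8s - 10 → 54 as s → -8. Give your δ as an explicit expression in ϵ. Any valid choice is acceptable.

δ = ϵ/8

Let ϵ > 0 be given. We need δ > 0 so that 0 < |s + 8| < δ implies |(-8s - 10) − 54| < ϵ.
Since (-8s - 10) − 54 = -8(s + 8), we have |(-8s - 10) − 54| = 8|s + 8|.
Thus it suffices that |s + 8| < ϵ/8.
Choosing δ = ϵ/8 gives |(-8s - 10) − 54| = 8|s + 8| < ϵ whenever |s + 8| < δ.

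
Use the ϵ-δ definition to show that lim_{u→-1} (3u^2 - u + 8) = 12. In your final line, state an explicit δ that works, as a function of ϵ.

δ = min(1, ϵ/10)

Fix ϵ > 0. We want δ > 0 such that 0 < |u + 1| < δ implies |(3u^2 - u + 8) − 12| < ϵ.
(3u^2 - u + 8) − 12 = 3u^2 - u - 4 = (u + 1)(3u - 4).
So |(3u^2 - u + 8) − 12| = |u + 1|·|3u - 4|.
Assume first that |u + 1| < 1, so |u| < 2. Then |3u - 4| ≤ 3·2 + 4 = 10.
Hence |(3u^2 - u + 8) − 12| ≤ 10|u + 1| < ϵ provided |u + 1| < ϵ/10.
Take δ = min(1, ϵ/10). Then 0 < |u + 1| < δ gives both |u + 1| < 1 and |u + 1| < ϵ/10, so |(3u^2 - u + 8) − 12| < ϵ.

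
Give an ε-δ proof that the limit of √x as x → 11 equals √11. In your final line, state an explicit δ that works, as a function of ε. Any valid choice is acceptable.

Fix ε > 0. We want δ > 0 such that 0 < |x − 11| < δ implies |√x − √11| < ε.
Multiplying by the conjugate, |√x − √11| = |x − 11|/(√x + √11).
Restrict δ ≤ 11 so that |x − 11| < 11 forces x > 0, and then √x + √11 > √11.
Hence |√x − √11| < |x − 11|/√11, which is < ε once |x − 11| < √11·ε.
Take δ = min(11, √11·ε). If 0 < |x − 11| < δ then x > 0 and |√x − √11| < |x − 11|/√11 < ε.

δ = min(11, √11·ε)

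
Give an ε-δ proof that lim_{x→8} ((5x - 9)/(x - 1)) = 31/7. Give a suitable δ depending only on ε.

δ = min(7/2, (49/8)ε)

Suppose ε > 0. We want δ > 0 with 0 < |x − 8| < δ ⇒ |(5x - 9)/(x - 1) − (31/7)| < ε.
Combining over a common denominator, (5x - 9)/(x - 1) − (31/7) = [(5x - 9)·7 − 31·(x - 1)] / [7·(x - 1)] = 4(x − 8) / (7(x - 1)).
So |(5x - 9)/(x - 1) − (31/7)| = 4|x − 8| / (7·|x − 1|).
Restrict δ ≤ 7/2. Then |x − 8| < 7/2 gives |x − 1| = |(x − 8) + 7| ≥ 7 − 7/2 = 7/2.
Hence |(5x - 9)/(x - 1) − (31/7)| < 4|x − 8|/(7·(7/2)) = (8/49)|x − 8|, which is < ε once |x − 8| < (49/8)ε.
Take δ = min(7/2, (49/8)ε). Then 0 < |x − 8| < δ forces both bounds, so |(5x - 9)/(x - 1) − (31/7)| < ε.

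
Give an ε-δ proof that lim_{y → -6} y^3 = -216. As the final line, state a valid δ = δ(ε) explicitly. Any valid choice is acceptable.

Let ε > 0. We seek δ > 0 with 0 < |y + 6| < δ ⇒ |y^3 + 216| < ε.
Factor: y^3 + 216 = (y + 6)(y^2 - 6y + 36), so |y^3 + 216| = |y + 6|·|y^2 - 6y + 36|.
Impose δ ≤ 2 so that |y| < 8; then |y^2 - 6y + 36| ≤ 148.
Hence |y^3 + 216| ≤ 148|y + 6|, which is < ε once |y + 6| < ε/148.
Take δ = min(2, ε/148). If 0 < |y + 6| < δ then both bounds hold and |y^3 + 216| ≤ 148|y + 6| < 148·(ε/148) = ε.

δ = min(2, ε/148)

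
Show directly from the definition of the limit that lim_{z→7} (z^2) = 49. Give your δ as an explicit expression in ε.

δ = min(2, ε/16)

Let ε > 0. We seek δ > 0 with 0 < |z − 7| < δ ⇒ |z^2 − 49| < ε.
Factor: z^2 − 49 = (z − 7)(z + 7), so |z^2 − 49| = |z − 7|·|z + 7|.
Impose δ ≤ 2 so that |z| < 9; then |z + 7| ≤ 16.
Hence |z^2 − 49| ≤ 16|z − 7|, which is < ε once |z − 7| < ε/16.
Take δ = min(2, ε/16). If 0 < |z − 7| < δ then both bounds hold and |z^2 − 49| ≤ 16|z − 7| < 16·(ε/16) = ε.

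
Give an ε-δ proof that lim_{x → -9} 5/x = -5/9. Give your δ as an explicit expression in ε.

δ = min(9/2, (81/10)ε)

Suppose ε > 0. We seek δ > 0 such that 0 < |x + 9| < δ implies |5/x + 5/9| < ε.
|5/x + 5/9| = 5·|-9 − x|/(9·|x|) = 5|x + 9|/(9|x|).
Restrict δ ≤ 9/2. Then |x + 9| < 9/2 gives |x| > 9/2, so 9|x| > 81/2.
Then |5/x + 5/9| < 5|x + 9|/(81/2), which is < ε when |x + 9| < (81/10)ε.
Take δ = min(9/2, (81/10)ε). Then 0 < |x + 9| < δ gives both |x + 9| < 9/2 and |x + 9| < (81/10)ε, so |5/x + 5/9| < ε.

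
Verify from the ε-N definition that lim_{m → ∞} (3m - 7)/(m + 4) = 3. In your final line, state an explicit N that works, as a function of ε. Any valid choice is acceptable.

N = 19/ε

Let ε > 0. For m ≥ 1, |(3m - 7)/(m + 4) − 3| = |-19|/((m + 4)) = 19/((m + 4)).
Since m + 4 ≥ m for m ≥ 1, this is ≤ 19/(m) = 19/m.
So |(3m - 7)/(m + 4) − 3| < ε whenever m > 19/ε.
Take N = 19/ε. If m > N then |(3m - 7)/(m + 4) − 3| ≤ 19/m < ε.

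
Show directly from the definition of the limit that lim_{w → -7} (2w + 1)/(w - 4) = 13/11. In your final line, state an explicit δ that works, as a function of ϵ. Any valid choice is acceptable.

δ = min(11/2, (121/18)ϵ)

Let ϵ > 0. We want δ > 0 with 0 < |w + 7| < δ ⇒ |(2w + 1)/(w - 4) − (13/11)| < ϵ.
Combining over a common denominator, (2w + 1)/(w - 4) − (13/11) = [(2w + 1)·(-11) − (-13)·(w - 4)] / [(-11)·(w - 4)] = -9(w + 7) / ((-11)(w - 4)).
So |(2w + 1)/(w - 4) − (13/11)| = 9|w + 7| / (11·|w − 4|).
Require δ ≤ 11/2, so |w − 4| ≥ |-11| − |w + 7| > 11 − 11/2 = 11/2.
Hence |(2w + 1)/(w - 4) − (13/11)| < 9|w + 7|/(11·(11/2)) = (18/121)|w + 7|, which is < ϵ once |w + 7| < (121/18)ϵ.
Take δ = min(11/2, (121/18)ϵ). Then 0 < |w + 7| < δ forces both bounds, so |(2w + 1)/(w - 4) − (13/11)| < ϵ.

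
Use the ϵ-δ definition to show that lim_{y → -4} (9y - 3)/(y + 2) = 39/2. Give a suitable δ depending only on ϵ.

δ = min(1, (2/21)ϵ)

Suppose ϵ > 0. We want δ > 0 with 0 < |y + 4| < δ ⇒ |(9y - 3)/(y + 2) − (39/2)| < ϵ.
Combining over a common denominator, (9y - 3)/(y + 2) − (39/2) = [(9y - 3)·(-2) − (-39)·(y + 2)] / [(-2)·(y + 2)] = 21(y + 4) / ((-2)(y + 2)).
So |(9y - 3)/(y + 2) − (39/2)| = 21|y + 4| / (2·|y + 2|).
Restrict δ ≤ 1. Then |y + 4| < 1 gives |y + 2| = |(y + 4) + (-2)| ≥ 2 − 1 = 1.
Hence |(9y - 3)/(y + 2) − (39/2)| < 21|y + 4|/(2·1) = (21/2)|y + 4|, which is < ϵ once |y + 4| < (2/21)ϵ.
Take δ = min(1, (2/21)ϵ). Then 0 < |y + 4| < δ forces both bounds, so |(9y - 3)/(y + 2) − (39/2)| < ϵ.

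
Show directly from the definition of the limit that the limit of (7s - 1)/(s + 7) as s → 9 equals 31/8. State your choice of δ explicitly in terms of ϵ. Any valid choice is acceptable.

δ = min(8, (64/25)ϵ)

Fix ϵ > 0. We want δ > 0 with 0 < |s − 9| < δ ⇒ |(7s - 1)/(s + 7) − (31/8)| < ϵ.
Combining over a common denominator, (7s - 1)/(s + 7) − (31/8) = [(7s - 1)·16 − 62·(s + 7)] / [16·(s + 7)] = 50(s − 9) / (16(s + 7)).
So |(7s - 1)/(s + 7) − (31/8)| = 50|s − 9| / (16·|s + 7|).
Require δ ≤ 8, so |s + 7| ≥ |16| − |s − 9| > 16 − 8 = 8.
Hence |(7s - 1)/(s + 7) − (31/8)| < 50|s − 9|/(16·8) = (25/64)|s − 9|, which is < ϵ once |s − 9| < (64/25)ϵ.
Take δ = min(8, (64/25)ϵ). Then 0 < |s − 9| < δ forces both bounds, so |(7s - 1)/(s + 7) − (31/8)| < ϵ.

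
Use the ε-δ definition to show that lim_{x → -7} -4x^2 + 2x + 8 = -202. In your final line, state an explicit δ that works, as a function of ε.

δ = min(1, ε/62)

Suppose ε > 0. We want δ > 0 such that 0 < |x + 7| < δ implies |(-4x^2 + 2x + 8) + 202| < ε.
(-4x^2 + 2x + 8) + 202 = -4x^2 + 2x + 210 = (x + 7)(-4x + 30).
So |(-4x^2 + 2x + 8) + 202| = |x + 7|·|-4x + 30|.
Assume first that |x + 7| < 1, so |x| < 8. Then |-4x + 30| ≤ 4·8 + 30 = 62.
Hence |(-4x^2 + 2x + 8) + 202| ≤ 62|x + 7| < ε provided |x + 7| < ε/62.
Take δ = min(1, ε/62). Then 0 < |x + 7| < δ gives both |x + 7| < 1 and |x + 7| < ε/62, so |(-4x^2 + 2x + 8) + 202| < ε.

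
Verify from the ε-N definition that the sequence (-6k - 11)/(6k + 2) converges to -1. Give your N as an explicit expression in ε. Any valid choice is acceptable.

N = (3/2)/ε

Fix ε > 0. For k ≥ 1, |(-6k - 11)/(6k + 2) + 1| = |-54|/(6(6k + 2)) = 54/(6(6k + 2)).
Since 6k + 2 ≥ 6k for k ≥ 1, this is ≤ 54/(6·6k) = (3/2)/k.
So |(-6k - 11)/(6k + 2) + 1| < ε whenever k > (3/2)/ε.
Take N = (3/2)/ε. If k > N then |(-6k - 11)/(6k + 2) + 1| ≤ (3/2)/k < ε.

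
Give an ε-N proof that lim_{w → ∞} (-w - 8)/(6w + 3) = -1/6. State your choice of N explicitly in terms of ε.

Fix ε > 0. We seek N > 0 such that w > N implies |(-w - 8)/(6w + 3) + 1/6| < ε.
(-w - 8)/(6w + 3) + 1/6 = (6(-w - 8) − (-1)(6w + 3)) / (6(6w + 3)) = -45/(6(6w + 3)).
For w > 0 we have 6w + 3 > 6w, so |(-w - 8)/(6w + 3) + 1/6| = 45/(6(6w + 3)) < 45/(6·6w) = (5/4)/w.
Thus |(-w - 8)/(6w + 3) + 1/6| < ε whenever w > (5/4)/ε.
Take N = (5/4)/ε. If w > N then |(-w - 8)/(6w + 3) + 1/6| < (5/4)/w < ε.

N = (5/4)/ε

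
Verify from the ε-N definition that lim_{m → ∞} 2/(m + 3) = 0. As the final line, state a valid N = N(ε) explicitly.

Let ε > 0. For m ≥ 1, |2/(m + 3) − 0| = 2/(m + 3) ≤ 2/m.
We need 2/m < ε, i.e. m > 2/ε.
Take N = 2/ε. If m > N then |2/(m + 3)| ≤ 2/m < ε.

N = 2/ε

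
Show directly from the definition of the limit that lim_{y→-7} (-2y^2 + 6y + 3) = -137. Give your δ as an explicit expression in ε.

Fix ε > 0. We want δ > 0 such that 0 < |y + 7| < δ implies |(-2y^2 + 6y + 3) + 137| < ε.
(-2y^2 + 6y + 3) + 137 = -2y^2 + 6y + 140 = (y + 7)(-2y + 20).
So |(-2y^2 + 6y + 3) + 137| = |y + 7|·|-2y + 20|.
Assume first that |y + 7| < 1, so |y| < 8. Then |-2y + 20| ≤ 2·8 + 20 = 36.
Hence |(-2y^2 + 6y + 3) + 137| ≤ 36|y + 7| < ε provided |y + 7| < ε/36.
Take δ = min(1, ε/36). Then 0 < |y + 7| < δ gives both |y + 7| < 1 and |y + 7| < ε/36, so |(-2y^2 + 6y + 3) + 137| < ε.

δ = min(1, ε/36)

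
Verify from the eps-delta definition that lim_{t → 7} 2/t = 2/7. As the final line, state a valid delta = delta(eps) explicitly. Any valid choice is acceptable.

Let eps > 0. We seek delta > 0 such that 0 < |t − 7| < delta implies |2/t − (2/7)| < eps.
|2/t − (2/7)| = 2·|7 − t|/(7·|t|) = 2|t − 7|/(7|t|).
Restrict delta ≤ 7/2. Then |t − 7| < 7/2 gives |t| > 7/2, so 7|t| > 49/2.
Then |2/t − (2/7)| < 2|t − 7|/(49/2), which is < eps when |t − 7| < (49/4)eps.
Take delta = min(7/2, (49/4)eps). Then 0 < |t − 7| < delta gives both |t − 7| < 7/2 and |t − 7| < (49/4)eps, so |2/t − (2/7)| < eps.

delta = min(7/2, (49/4)eps)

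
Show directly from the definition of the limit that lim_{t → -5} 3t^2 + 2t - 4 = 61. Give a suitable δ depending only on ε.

δ = min(1, ε/31)

Let ε > 0 be given. We want δ > 0 such that 0 < |t + 5| < δ implies |(3t^2 + 2t - 4) − 61| < ε.
(3t^2 + 2t - 4) − 61 = 3t^2 + 2t - 65 = (t + 5)(3t - 13).
So |(3t^2 + 2t - 4) − 61| = |t + 5|·|3t - 13|.
Assume first that |t + 5| < 1, so |t| < 6. Then |3t - 13| ≤ 3·6 + 13 = 31.
Hence |(3t^2 + 2t - 4) − 61| ≤ 31|t + 5| < ε provided |t + 5| < ε/31.
Choosing δ = min(1, ε/31) ensures both conditions, hence |(3t^2 + 2t - 4) − 61| < ε.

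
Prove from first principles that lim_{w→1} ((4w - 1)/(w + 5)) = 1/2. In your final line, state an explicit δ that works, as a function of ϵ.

Suppose ϵ > 0. We want δ > 0 with 0 < |w − 1| < δ ⇒ |(4w - 1)/(w + 5) − (1/2)| < ϵ.
Combining over a common denominator, (4w - 1)/(w + 5) − (1/2) = [(4w - 1)·6 − 3·(w + 5)] / [6·(w + 5)] = 21(w − 1) / (6(w + 5)).
So |(4w - 1)/(w + 5) − (1/2)| = 21|w − 1| / (6·|w + 5|).
Require δ ≤ 3, so |w + 5| ≥ |6| − |w − 1| > 6 − 3 = 3.
Hence |(4w - 1)/(w + 5) − (1/2)| < 21|w − 1|/(6·3) = (7/6)|w − 1|, which is < ϵ once |w − 1| < (6/7)ϵ.
Take δ = min(3, (6/7)ϵ). Then 0 < |w − 1| < δ forces both bounds, so |(4w - 1)/(w + 5) − (1/2)| < ϵ.

δ = min(3, (6/7)ϵ)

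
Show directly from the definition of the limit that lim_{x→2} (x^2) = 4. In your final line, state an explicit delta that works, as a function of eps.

delta = min(1, eps/5)

Suppose eps > 0. We seek delta > 0 with 0 < |x − 2| < delta ⇒ |x^2 − 4| < eps.
Factor: x^2 − 4 = (x − 2)(x + 2), so |x^2 − 4| = |x − 2|·|x + 2|.
Restrict delta ≤ 1. Then |x − 2| < 1 gives |x| < 3, so by the triangle inequality |x + 2| ≤ 3 + 2 = 5.
Hence |x^2 − 4| ≤ 5|x − 2|, which is < eps once |x − 2| < eps/5.
Take delta = min(1, eps/5). If 0 < |x − 2| < delta then both bounds hold and |x^2 − 4| ≤ 5|x − 2| < 5·(eps/5) = eps.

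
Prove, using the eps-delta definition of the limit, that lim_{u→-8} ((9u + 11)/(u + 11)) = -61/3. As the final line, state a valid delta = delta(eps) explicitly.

delta = min(3/2, (9/176)eps)

Suppose eps > 0. We want delta > 0 with 0 < |u + 8| < delta ⇒ |(9u + 11)/(u + 11) + 61/3| < eps.
Combining over a common denominator, (9u + 11)/(u + 11) + 61/3 = [(9u + 11)·3 − (-61)·(u + 11)] / [3·(u + 11)] = 88(u + 8) / (3(u + 11)).
So |(9u + 11)/(u + 11) + 61/3| = 88|u + 8| / (3·|u + 11|).
Require delta ≤ 3/2, so |u + 11| ≥ |3| − |u + 8| > 3 − 3/2 = 3/2.
Hence |(9u + 11)/(u + 11) + 61/3| < 88|u + 8|/(3·(3/2)) = (176/9)|u + 8|, which is < eps once |u + 8| < (9/176)eps.
Take delta = min(3/2, (9/176)eps). Then 0 < |u + 8| < delta forces both bounds, so |(9u + 11)/(u + 11) + 61/3| < eps.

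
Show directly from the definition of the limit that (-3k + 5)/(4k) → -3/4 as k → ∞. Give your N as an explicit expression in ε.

N = (5/4)/ε

Suppose ε > 0. For k ≥ 1, |(-3k + 5)/(4k) + 3/4| = |20|/(4(4k)) = 20/(4(4k)).
Since 4k ≥ 4k for k ≥ 1, this is ≤ 20/(4·4k) = (5/4)/k.
So |(-3k + 5)/(4k) + 3/4| < ε whenever k > (5/4)/ε.
Take N = (5/4)/ε. If k > N then |(-3k + 5)/(4k) + 3/4| ≤ (5/4)/k < ε.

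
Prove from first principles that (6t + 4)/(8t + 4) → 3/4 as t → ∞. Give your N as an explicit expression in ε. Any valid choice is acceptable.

N = (1/8)/ε

Suppose ε > 0. We seek N > 0 such that t > N implies |(6t + 4)/(8t + 4) − (3/4)| < ε.
(6t + 4)/(8t + 4) − (3/4) = (8(6t + 4) − 6(8t + 4)) / (8(8t + 4)) = 8/(8(8t + 4)).
For t > 0 we have 8t + 4 > 8t, so |(6t + 4)/(8t + 4) − (3/4)| = 8/(8(8t + 4)) < 8/(8·8t) = (1/8)/t.
Thus |(6t + 4)/(8t + 4) − (3/4)| < ε whenever t > (1/8)/ε.
Take N = (1/8)/ε. If t > N then |(6t + 4)/(8t + 4) − (3/4)| < (1/8)/t < ε.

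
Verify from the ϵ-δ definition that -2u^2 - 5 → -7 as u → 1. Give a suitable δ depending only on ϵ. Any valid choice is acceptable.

δ = min(2, ϵ/8)

Fix ϵ > 0. We want δ > 0 such that 0 < |u − 1| < δ implies |(-2u^2 - 5) + 7| < ϵ.
(-2u^2 - 5) + 7 = -2u^2 + 2 = (u − 1)(-2u - 2).
So |(-2u^2 - 5) + 7| = |u − 1|·|-2u - 2|.
Require δ ≤ 2. Then |u − 1| < 2 gives |u| < 3, and by the triangle inequality |-2u - 2| ≤ 2·3 + 2 = 8.
Hence |(-2u^2 - 5) + 7| ≤ 8|u − 1| < ϵ provided |u − 1| < ϵ/8.
Take δ = min(2, ϵ/8). Then 0 < |u − 1| < δ gives both |u − 1| < 2 and |u − 1| < ϵ/8, so |(-2u^2 - 5) + 7| < ϵ.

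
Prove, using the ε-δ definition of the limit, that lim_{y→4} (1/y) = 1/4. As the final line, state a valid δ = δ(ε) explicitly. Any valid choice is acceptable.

Fix ε > 0. We seek δ > 0 such that 0 < |y − 4| < δ implies |1/y − (1/4)| < ε.
|1/y − (1/4)| = |4 − y|/(4·|y|) = |y − 4|/(4|y|).
Restrict δ ≤ 2. Then |y − 4| < 2 gives |y| > 2, so 4|y| > 8.
Then |1/y − (1/4)| < |y − 4|/8, which is < ε when |y − 4| < 8ε.
Take δ = min(2, 8ε). Then 0 < |y − 4| < δ gives both |y − 4| < 2 and |y − 4| < 8ε, so |1/y − (1/4)| < ε.

δ = min(2, 8ε)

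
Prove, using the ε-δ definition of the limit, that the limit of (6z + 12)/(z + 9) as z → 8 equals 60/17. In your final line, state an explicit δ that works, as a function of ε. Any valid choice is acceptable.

δ = min(17/2, (289/84)ε)

Let ε > 0 be given. We want δ > 0 with 0 < |z − 8| < δ ⇒ |(6z + 12)/(z + 9) − (60/17)| < ε.
Combining over a common denominator, (6z + 12)/(z + 9) − (60/17) = [(6z + 12)·17 − 60·(z + 9)] / [17·(z + 9)] = 42(z − 8) / (17(z + 9)).
So |(6z + 12)/(z + 9) − (60/17)| = 42|z − 8| / (17·|z + 9|).
Restrict δ ≤ 17/2. Then |z − 8| < 17/2 gives |z + 9| = |(z − 8) + 17| ≥ 17 − 17/2 = 17/2.
Hence |(6z + 12)/(z + 9) − (60/17)| < 42|z − 8|/(17·(17/2)) = (84/289)|z − 8|, which is < ε once |z − 8| < (289/84)ε.
Take δ = min(17/2, (289/84)ε). Then 0 < |z − 8| < δ forces both bounds, so |(6z + 12)/(z + 9) − (60/17)| < ε.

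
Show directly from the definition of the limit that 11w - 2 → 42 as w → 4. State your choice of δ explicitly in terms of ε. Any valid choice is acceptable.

δ = ε/11

Suppose ε > 0. We need δ > 0 so that 0 < |w − 4| < δ implies |(11w - 2) − 42| < ε.
|(11w - 2) − 42| = |11w - 44| = 11|w − 4|.
So 11|w − 4| < ε exactly when |w − 4| < ε/11.
Choosing δ = ε/11 gives |(11w - 2) − 42| = 11|w − 4| < ε whenever |w − 4| < δ.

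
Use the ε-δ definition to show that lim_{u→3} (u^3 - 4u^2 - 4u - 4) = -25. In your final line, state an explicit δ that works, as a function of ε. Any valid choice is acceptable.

Fix ε > 0. We want δ > 0 such that 0 < |u − 3| < δ implies |(u^3 - 4u^2 - 4u - 4) + 25| < ε.
(u^3 - 4u^2 - 4u - 4) + 25 = u^3 - 4u^2 - 4u + 21 = (u − 3)(u^2 - u - 7).
So |(u^3 - 4u^2 - 4u - 4) + 25| = |u − 3|·|u^2 - u - 7|.
Assume first that |u − 3| < 2, so |u| < 5. Then |u^2 - u - 7| ≤ 5^2 + 5 + 7 = 37.
Hence |(u^3 - 4u^2 - 4u - 4) + 25| ≤ 37|u − 3| < ε provided |u − 3| < ε/37.
Take δ = min(2, ε/37). Then 0 < |u − 3| < δ gives both |u − 3| < 2 and |u − 3| < ε/37, so |(u^3 - 4u^2 - 4u - 4) + 25| < ε.

δ = min(2, ε/37)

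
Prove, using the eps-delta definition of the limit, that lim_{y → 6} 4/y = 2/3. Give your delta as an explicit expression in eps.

Let eps > 0 be given. We seek delta > 0 such that 0 < |y − 6| < delta implies |4/y − (2/3)| < eps.
|4/y − (2/3)| = 4·|6 − y|/(6·|y|) = 4|y − 6|/(6|y|).
Require delta ≤ 3 so that |y| > 6 − 3 = 3, hence 6|y| > 18.
Then |4/y − (2/3)| < 4|y − 6|/18, which is < eps when |y − 6| < (9/2)eps.
Take delta = min(3, (9/2)eps). Then 0 < |y − 6| < delta gives both |y − 6| < 3 and |y − 6| < (9/2)eps, so |4/y − (2/3)| < eps.

delta = min(3, (9/2)eps)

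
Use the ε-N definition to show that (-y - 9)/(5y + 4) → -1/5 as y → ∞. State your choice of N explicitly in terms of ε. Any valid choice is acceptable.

Suppose ε > 0. We seek N > 0 such that y > N implies |(-y - 9)/(5y + 4) + 1/5| < ε.
(-y - 9)/(5y + 4) + 1/5 = (5(-y - 9) − (-1)(5y + 4)) / (5(5y + 4)) = -41/(5(5y + 4)).
For y > 0 we have 5y + 4 > 5y, so |(-y - 9)/(5y + 4) + 1/5| = 41/(5(5y + 4)) < 41/(5·5y) = (41/25)/y.
Thus |(-y - 9)/(5y + 4) + 1/5| < ε whenever y > (41/25)/ε.
Take N = (41/25)/ε. If y > N then |(-y - 9)/(5y + 4) + 1/5| < (41/25)/y < ε.

N = (41/25)/ε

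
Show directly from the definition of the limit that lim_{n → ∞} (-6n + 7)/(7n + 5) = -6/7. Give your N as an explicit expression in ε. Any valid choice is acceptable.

N = (79/49)/ε

Let ε > 0 be given. For n ≥ 1, |(-6n + 7)/(7n + 5) + 6/7| = |79|/(7(7n + 5)) = 79/(7(7n + 5)).
Since 7n + 5 ≥ 7n for n ≥ 1, this is ≤ 79/(7·7n) = (79/49)/n.
So |(-6n + 7)/(7n + 5) + 6/7| < ε whenever n > (79/49)/ε.
Take N = (79/49)/ε. If n > N then |(-6n + 7)/(7n + 5) + 6/7| ≤ (79/49)/n < ε.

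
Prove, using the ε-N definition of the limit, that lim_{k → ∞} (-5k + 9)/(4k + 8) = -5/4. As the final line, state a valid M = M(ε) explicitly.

M = (19/4)/ε

Suppose ε > 0. For k ≥ 1, |(-5k + 9)/(4k + 8) + 5/4| = |76|/(4(4k + 8)) = 76/(4(4k + 8)).
Since 4k + 8 ≥ 4k for k ≥ 1, this is ≤ 76/(4·4k) = (19/4)/k.
So |(-5k + 9)/(4k + 8) + 5/4| < ε whenever k > (19/4)/ε.
Take M = (19/4)/ε. If k > M then |(-5k + 9)/(4k + 8) + 5/4| ≤ (19/4)/k < ε.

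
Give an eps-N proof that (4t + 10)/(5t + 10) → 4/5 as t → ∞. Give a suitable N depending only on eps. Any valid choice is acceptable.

N = (2/5)/eps

Let eps > 0 be given. We seek N > 0 such that t > N implies |(4t + 10)/(5t + 10) − (4/5)| < eps.
(4t + 10)/(5t + 10) − (4/5) = (5(4t + 10) − 4(5t + 10)) / (5(5t + 10)) = 10/(5(5t + 10)).
For t > 0 we have 5t + 10 > 5t, so |(4t + 10)/(5t + 10) − (4/5)| = 10/(5(5t + 10)) < 10/(5·5t) = (2/5)/t.
Thus |(4t + 10)/(5t + 10) − (4/5)| < eps whenever t > (2/5)/eps.
Take N = (2/5)/eps. If t > N then |(4t + 10)/(5t + 10) − (4/5)| < (2/5)/t < eps.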